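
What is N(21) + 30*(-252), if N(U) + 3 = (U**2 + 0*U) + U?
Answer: -7101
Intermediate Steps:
N(U) = -3 + U + U**2 (N(U) = -3 + ((U**2 + 0*U) + U) = -3 + ((U**2 + 0) + U) = -3 + (U**2 + U) = -3 + (U + U**2) = -3 + U + U**2)
N(21) + 30*(-252) = (-3 + 21 + 21**2) + 30*(-252) = (-3 + 21 + 441) - 7560 = 459 - 7560 = -7101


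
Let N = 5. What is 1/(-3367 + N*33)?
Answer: -1/3202 ≈ -0.00031230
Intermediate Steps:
1/(-3367 + N*33) = 1/(-3367 + 5*33) = 1/(-3367 + 165) = 1/(-3202) = -1/3202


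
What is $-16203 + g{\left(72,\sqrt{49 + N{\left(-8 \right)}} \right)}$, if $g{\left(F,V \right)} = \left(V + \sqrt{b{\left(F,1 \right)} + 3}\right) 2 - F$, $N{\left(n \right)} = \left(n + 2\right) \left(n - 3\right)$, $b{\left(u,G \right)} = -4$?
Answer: $-16275 + 2 i + 2 \sqrt{115} \approx -16254.0 + 2.0 i$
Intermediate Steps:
$N{\left(n \right)} = \left(-3 + n\right) \left(2 + n\right)$ ($N{\left(n \right)} = \left(2 + n\right) \left(-3 + n\right) = \left(-3 + n\right) \left(2 + n\right)$)
$g{\left(F,V \right)} = - F + 2 i + 2 V$ ($g{\left(F,V \right)} = \left(V + \sqrt{-4 + 3}\right) 2 - F = \left(V + \sqrt{-1}\right) 2 - F = \left(V + i\right) 2 - F = \left(i + V\right) 2 - F = \left(2 i + 2 V\right) - F = - F + 2 i + 2 V$)
$-16203 + g{\left(72,\sqrt{49 + N{\left(-8 \right)}} \right)} = -16203 + \left(\left(-1\right) 72 + 2 i + 2 \sqrt{49 - \left(-2 - 64\right)}\right) = -16203 + \left(-72 + 2 i + 2 \sqrt{49 + \left(-6 + 64 + 8\right)}\right) = -16203 + \left(-72 + 2 i + 2 \sqrt{49 + 66}\right) = -16203 + \left(-72 + 2 i + 2 \sqrt{115}\right) = -16275 + 2 i + 2 \sqrt{115}$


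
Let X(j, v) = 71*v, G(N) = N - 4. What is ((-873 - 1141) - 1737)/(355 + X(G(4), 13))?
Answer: -3751/1278 ≈ -2.9351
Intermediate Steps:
G(N) = -4 + N
((-873 - 1141) - 1737)/(355 + X(G(4), 13)) = ((-873 - 1141) - 1737)/(355 + 71*13) = (-2014 - 1737)/(355 + 923) = -3751/1278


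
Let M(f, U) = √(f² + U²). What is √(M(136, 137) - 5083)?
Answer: √(-5083 + √37265) ≈ 69.928*I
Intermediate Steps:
M(f, U) = √(U² + f²)
√(M(136, 137) - 5083) = √(√(137² + 136²) - 5083) = √(√(18769 + 18496) - 5083) = √(√37265 - 5083) = √(-5083 + √37265)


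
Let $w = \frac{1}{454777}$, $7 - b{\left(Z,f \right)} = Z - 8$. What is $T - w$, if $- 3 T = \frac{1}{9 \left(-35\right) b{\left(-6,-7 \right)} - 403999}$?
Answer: $- \frac{777065}{560213409234} \approx -1.3871 \cdot 10^{-6}$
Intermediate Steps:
$b{\left(Z,f \right)} = 15 - Z$ ($b{\left(Z,f \right)} = 7 - \left(Z - 8\right) = 7 - \left(-8 + Z\right) = 15 - Z$)
$w = \frac{1}{454777} \approx 2.1989 \cdot 10^{-6}$
$T = \frac{1}{1231842}$ ($T = - \frac{1}{3 \left(9 \left(-35\right) \left(15 - -6\right) - 403999\right)} = - \frac{1}{3 \left(- 315 \left(15 + 6\right) - 403999\right)} = - \frac{1}{3 \left(\left(-315\right) 21 - 403999\right)} = - \frac{1}{3 \left(-6615 - 403999\right)} = - \frac{1}{3 \left(-410614\right)} = \left(- \frac{1}{3}\right) \left(- \frac{1}{410614}\right) = \frac{1}{1231842} \approx 8.1179 \cdot 10^{-7}$)
$T - w = \frac{1}{1231842} - \frac{1}{454777} = - \frac{777065}{560213409234}$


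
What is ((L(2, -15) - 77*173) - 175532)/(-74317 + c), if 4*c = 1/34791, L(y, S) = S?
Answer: 26283626352/10342250987 ≈ 2.5414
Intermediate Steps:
c = 1/139164 (c = (1/4)/34791 = (1/4)*(1/34791) = 1/139164 ≈ 7.1858e-6)
((L(2, -15) - 77*173) - 175532)/(-74317 + c) = ((-15 - 77*173) - 175532)/(-74317 + 1/139164) = ((-15 - 13321) - 175532)/(-10342250987/139164) = (-13336 - 175532)*(-139164/10342250987) = -188868*(-139164/10342250987) = 26283626352/10342250987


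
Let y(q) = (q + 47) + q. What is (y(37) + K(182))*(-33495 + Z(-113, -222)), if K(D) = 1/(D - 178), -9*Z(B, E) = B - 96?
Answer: -73052155/18 ≈ -4.0585e+6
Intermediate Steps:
Z(B, E) = 32/3 - B/9 (Z(B, E) = -(B - 96)/9 = -(-96 + B)/9 = 32/3 - B/9)
y(q) = 47 + 2*q (y(q) = (47 + q) + q = 47 + 2*q)
K(D) = 1/(-178 + D)
(y(37) + K(182))*(-33495 + Z(-113, -222)) = ((47 + 2*37) + 1/(-178 + 182))*(-33495 + (32/3 - ⅑*(-113))) = ((47 + 74) + 1/4)*(-33495 + (32/3 + 113/9)) = (121 + ¼)*(-33495 + 209/9) = (485/4)*(-301246/9) = -73052155/18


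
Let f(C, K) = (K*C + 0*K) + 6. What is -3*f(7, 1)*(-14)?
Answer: 546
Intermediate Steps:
f(C, K) = 6 + C*K (f(C, K) = (C*K + 0) + 6 = C*K + 6 = 6 + C*K)
-3*f(7, 1)*(-14) = -3*(6 + 7*1)*(-14) = -3*(6 + 7)*(-14) = -3*13*(-14) = -39*(-14) = 546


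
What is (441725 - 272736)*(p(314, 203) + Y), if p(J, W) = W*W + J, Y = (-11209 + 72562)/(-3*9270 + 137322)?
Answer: 85383159243509/12168 ≈ 7.0170e+9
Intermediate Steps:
Y = 6817/12168 (Y = 61353/(-27810 + 137322) = 61353/109512 = 61353*(1/109512) = 6817/12168 ≈ 0.56024)
p(J, W) = J + W**2 (p(J, W) = W**2 + J = J + W**2)
(441725 - 272736)*(p(314, 203) + Y) = (441725 - 272736)*((314 + 203**2) + 6817/12168) = 168989*((314 + 41209) + 6817/12168) = 168989*(41523 + 6817/12168) = 168989*(505258681/12168) = 85383159243509/12168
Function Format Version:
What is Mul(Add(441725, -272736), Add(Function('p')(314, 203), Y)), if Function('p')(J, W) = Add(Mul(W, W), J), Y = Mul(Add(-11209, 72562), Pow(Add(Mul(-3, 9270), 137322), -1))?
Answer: Rational(85383159243509, 12168) ≈ 7.0170e+9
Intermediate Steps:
Y = Rational(6817, 12168) (Y = Mul(61353, Pow(Add(-27810, 137322), -1)) = Mul(61353, Pow(109512, -1)) = Mul(61353, Rational(1, 109512)) = Rational(6817, 12168) ≈ 0.56024)
Function('p')(J, W) = Add(J, Pow(W, 2)) (Function('p')(J, W) = Add(Pow(W, 2), J) = Add(J, Pow(W, 2)))
Mul(Add(441725, -272736), Add(Function('p')(314, 203), Y)) = Mul(Add(441725, -272736), Add(Add(314, Pow(203, 2)), Rational(6817, 12168))) = Mul(168989, Add(Add(314, 41209), Rational(6817, 12168))) = Mul(168989, Add(41523, Rational(6817, 12168))) = Mul(168989, Rational(505258681, 12168)) = Rational(85383159243509, 12168)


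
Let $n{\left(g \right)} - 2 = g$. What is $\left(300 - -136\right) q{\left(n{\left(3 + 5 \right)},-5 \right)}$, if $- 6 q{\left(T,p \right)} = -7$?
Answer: $\frac{1526}{3} \approx 508.67$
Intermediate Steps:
$n{\left(g \right)} = 2 + g$
$q{\left(T,p \right)} = \frac{7}{6}$ ($q{\left(T,p \right)} = \left(- \frac{1}{6}\right) \left(-7\right) = \frac{7}{6}$)
$\left(300 - -136\right) q{\left(n{\left(3 + 5 \right)},-5 \right)} = \left(300 - -136\right) \frac{7}{6} = \left(300 + 136\right) \frac{7}{6} = 436 \cdot \frac{7}{6} = \frac{1526}{3}$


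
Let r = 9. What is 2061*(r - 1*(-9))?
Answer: 37098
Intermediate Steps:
2061*(r - 1*(-9)) = 2061*(9 - 1*(-9)) = 2061*(9 + 9) = 2061*18 = 37098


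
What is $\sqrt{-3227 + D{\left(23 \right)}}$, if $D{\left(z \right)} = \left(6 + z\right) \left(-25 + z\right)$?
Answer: $3 i \sqrt{365} \approx 57.315 i$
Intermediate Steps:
$D{\left(z \right)} = \left(-25 + z\right) \left(6 + z\right)$
$\sqrt{-3227 + D{\left(23 \right)}} = \sqrt{-3227 - \left(587 - 529\right)} = \sqrt{-3227 - 58} = \sqrt{-3285} = 3 i \sqrt{365}$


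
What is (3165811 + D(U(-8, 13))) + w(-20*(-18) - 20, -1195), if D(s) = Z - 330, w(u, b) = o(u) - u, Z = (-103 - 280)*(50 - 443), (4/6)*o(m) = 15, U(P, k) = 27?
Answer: 6631365/2 ≈ 3.3157e+6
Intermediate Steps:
o(m) = 45/2 (o(m) = (3/2)*15 = 45/2)
Z = 150519 (Z = -383*(-393) = 150519)
w(u, b) = 45/2 - u
D(s) = 150189 (D(s) = 150519 - 330 = 150189)
(3165811 + D(U(-8, 13))) + w(-20*(-18) - 20, -1195) = (3165811 + 150189) + (45/2 - (-20*(-18) - 20)) = 3316000 + (45/2 - (360 - 20)) = 3316000 + (45/2 - 1*340) = 3316000 + (45/2 - 340) = 3316000 - 635/2 = 6631365/2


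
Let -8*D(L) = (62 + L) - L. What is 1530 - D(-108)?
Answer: 6151/4 ≈ 1537.8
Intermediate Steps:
D(L) = -31/4 (D(L) = -((62 + L) - L)/8 = -1/8*62 = -31/4)
1530 - D(-108) = 1530 - 1*(-31/4) = 1530 + 31/4 = 6151/4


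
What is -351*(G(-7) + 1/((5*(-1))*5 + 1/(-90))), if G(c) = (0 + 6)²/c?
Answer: 28664766/15757 ≈ 1819.2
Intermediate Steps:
G(c) = 36/c (G(c) = 6²/c = 36/c)
-351*(G(-7) + 1/((5*(-1))*5 + 1/(-90))) = -351*(36/(-7) + 1/((5*(-1))*5 + 1/(-90))) = -351*(36*(-⅐) + 1/(-5*5 - 1/90)) = -351*(-36/7 + 1/(-25 - 1/90)) = -351*(-36/7 + 1/(-2251/90)) = -351*(-36/7 - 90/2251) = -351*(-81666/15757) = 28664766/15757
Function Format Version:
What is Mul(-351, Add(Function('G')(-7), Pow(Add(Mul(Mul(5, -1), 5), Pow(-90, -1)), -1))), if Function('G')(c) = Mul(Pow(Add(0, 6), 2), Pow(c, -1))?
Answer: Rational(28664766, 15757) ≈ 1819.2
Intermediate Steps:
Function('G')(c) = Mul(36, Pow(c, -1)) (Function('G')(c) = Mul(Pow(6, 2), Pow(c, -1)) = Mul(36, Pow(c, -1)))
Mul(-351, Add(Function('G')(-7), Pow(Add(Mul(Mul(5, -1), 5), Pow(-90, -1)), -1))) = Mul(-351, Add(Mul(36, Pow(-7, -1)), Pow(Add(Mul(Mul(5, -1), 5), Pow(-90, -1)), -1))) = Mul(-351, Add(Mul(36, Rational(-1, 7)), Pow(Add(Mul(-5, 5), Rational(-1, 90)), -1))) = Mul(-351, Add(Rational(-36, 7), Pow(Add(-25, Rational(-1, 90)), -1))) = Mul(-351, Add(Rational(-36, 7), Pow(Rational(-2251, 90), -1))) = Mul(-351, Add(Rational(-36, 7), Rational(-90, 2251))) = Mul(-351, Rational(-81666, 15757)) = Rational(28664766, 15757)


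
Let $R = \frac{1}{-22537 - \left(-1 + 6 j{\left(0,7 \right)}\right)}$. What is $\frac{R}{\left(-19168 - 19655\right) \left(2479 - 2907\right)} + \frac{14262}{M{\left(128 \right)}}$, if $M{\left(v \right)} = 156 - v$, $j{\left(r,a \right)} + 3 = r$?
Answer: $\frac{1334083818518669}{2619152076744} \approx 509.36$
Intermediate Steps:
$j{\left(r,a \right)} = -3 + r$
$R = - \frac{1}{22518}$ ($R = \frac{1}{-22537 - \left(-1 + 6 \left(-3 + 0\right)\right)} = \frac{1}{-22537 + \left(\left(-6\right) \left(-3\right) + 1\right)} = \frac{1}{-22537 + \left(18 + 1\right)} = \frac{1}{-22537 + 19} = \frac{1}{-22518} = - \frac{1}{22518} \approx -4.4409 \cdot 10^{-5}$)
$\frac{R}{\left(-19168 - 19655\right) \left(2479 - 2907\right)} + \frac{14262}{M{\left(128 \right)}} = - \frac{1}{22518 \left(-19168 - 19655\right) \left(2479 - 2907\right)} + \frac{14262}{156 - 128} = - \frac{1}{22518 \left(\left(-38823\right) \left(-428\right)\right)} + \frac{14262}{156 - 128} = - \frac{1}{22518 \cdot 16616244} + \frac{14262}{28} = \left(- \frac{1}{22518}\right) \frac{1}{16616244} + 14262 \cdot \frac{1}{28} = - \frac{1}{374164582392} + \frac{7131}{14} = \frac{1334083818518669}{2619152076744}$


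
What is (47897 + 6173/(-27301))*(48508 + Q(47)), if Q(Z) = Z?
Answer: 63491966104320/27301 ≈ 2.3256e+9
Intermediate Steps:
(47897 + 6173/(-27301))*(48508 + Q(47)) = (47897 + 6173/(-27301))*(48508 + 47) = (47897 + 6173*(-1/27301))*48555 = (47897 - 6173/27301)*48555 = (1307629824/27301)*48555 = 63491966104320/27301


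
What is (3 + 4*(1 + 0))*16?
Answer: 112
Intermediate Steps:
(3 + 4*(1 + 0))*16 = (3 + 4*1)*16 = (3 + 4)*16 = 7*16 = 112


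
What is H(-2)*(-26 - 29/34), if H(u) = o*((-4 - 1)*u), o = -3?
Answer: 13695/17 ≈ 805.59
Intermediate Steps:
H(u) = 15*u (H(u) = -3*(-4 - 1)*u = -(-15)*u = 15*u)
H(-2)*(-26 - 29/34) = (15*(-2))*(-26 - 29/34) = -30*(-26 - 29*1/34) = -30*(-26 - 29/34) = -30*(-913/34) = 13695/17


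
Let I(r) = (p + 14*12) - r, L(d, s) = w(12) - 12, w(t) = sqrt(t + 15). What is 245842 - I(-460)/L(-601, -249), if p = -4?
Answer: 245906 + 16*sqrt(3) ≈ 2.4593e+5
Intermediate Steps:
w(t) = sqrt(15 + t)
L(d, s) = -12 + 3*sqrt(3) (L(d, s) = sqrt(15 + 12) - 12 = sqrt(27) - 12 = 3*sqrt(3) - 12 = -12 + 3*sqrt(3))
I(r) = 164 - r (I(r) = (-4 + 14*12) - r = (-4 + 168) - r = 164 - r)
245842 - I(-460)/L(-601, -249) = 245842 - (164 - 1*(-460))/(-12 + 3*sqrt(3)) = 245842 - (164 + 460)/(-12 + 3*sqrt(3)) = 245842 - 624/(-12 + 3*sqrt(3))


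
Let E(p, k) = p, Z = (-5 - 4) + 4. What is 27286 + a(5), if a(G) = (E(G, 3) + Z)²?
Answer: 27286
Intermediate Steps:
Z = -5 (Z = -9 + 4 = -5)
a(G) = (-5 + G)² (a(G) = (G - 5)² = (-5 + G)²)
27286 + a(5) = 27286 + (-5 + 5)² = 27286 + 0² = 27286 + 0 = 27286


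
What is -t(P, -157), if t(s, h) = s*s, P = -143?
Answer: -20449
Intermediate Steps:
t(s, h) = s²
-t(P, -157) = -1*(-143)² = -1*20449 = -20449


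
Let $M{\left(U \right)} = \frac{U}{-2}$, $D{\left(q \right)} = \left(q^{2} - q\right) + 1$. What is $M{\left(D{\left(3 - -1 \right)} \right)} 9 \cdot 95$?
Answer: $- \frac{11115}{2} \approx -5557.5$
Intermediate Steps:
$D{\left(q \right)} = 1 + q^{2} - q$
$M{\left(U \right)} = - \frac{U}{2}$ ($M{\left(U \right)} = U \left(- \frac{1}{2}\right) = - \frac{U}{2}$)
$M{\left(D{\left(3 - -1 \right)} \right)} 9 \cdot 95 = - \frac{1 + \left(3 - -1\right)^{2} - \left(3 - -1\right)}{2} \cdot 9 \cdot 95 = - \frac{1 + \left(3 + 1\right)^{2} - \left(3 + 1\right)}{2} \cdot 9 \cdot 95 = - \frac{1 + 4^{2} - 4}{2} \cdot 9 \cdot 95 = - \frac{1 + 16 - 4}{2} \cdot 9 \cdot 95 = \left(- \frac{1}{2}\right) 13 \cdot 9 \cdot 95 = \left(- \frac{13}{2}\right) 9 \cdot 95 = \left(- \frac{117}{2}\right) 95 = - \frac{11115}{2}$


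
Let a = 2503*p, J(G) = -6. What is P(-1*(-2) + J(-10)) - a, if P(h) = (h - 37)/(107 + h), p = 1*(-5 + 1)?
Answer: 1031195/103 ≈ 10012.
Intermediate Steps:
p = -4 (p = 1*(-4) = -4)
a = -10012 (a = 2503*(-4) = -10012)
P(h) = (-37 + h)/(107 + h)
P(-1*(-2) + J(-10)) - a = (-37 + (-1*(-2) - 6))/(107 + (-1*(-2) - 6)) - 1*(-10012) = (-37 + (2 - 6))/(107 + (2 - 6)) + 10012 = (-37 - 4)/(107 - 4) + 10012 = -41/103 + 10012 = 1031195/103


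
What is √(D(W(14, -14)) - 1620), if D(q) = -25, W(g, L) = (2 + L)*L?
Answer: I*√1645 ≈ 40.559*I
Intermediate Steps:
W(g, L) = L*(2 + L)
√(D(W(14, -14)) - 1620) = √(-25 - 1620) = √(-1645) = I*√1645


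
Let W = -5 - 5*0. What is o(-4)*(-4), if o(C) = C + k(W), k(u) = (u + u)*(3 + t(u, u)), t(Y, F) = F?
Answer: -64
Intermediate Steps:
W = -5 (W = -5 + 0 = -5)
k(u) = 2*u*(3 + u) (k(u) = (u + u)*(3 + u) = (2*u)*(3 + u) = 2*u*(3 + u))
o(C) = 20 + C (o(C) = C + 2*(-5)*(3 - 5) = C + 2*(-5)*(-2) = C + 20 = 20 + C)
o(-4)*(-4) = (20 - 4)*(-4) = 16*(-4) = -64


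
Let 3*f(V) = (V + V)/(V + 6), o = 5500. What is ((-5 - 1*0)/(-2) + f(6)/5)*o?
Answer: 42350/3 ≈ 14117.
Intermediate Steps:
f(V) = 2*V/(3*(6 + V)) (f(V) = ((V + V)/(V + 6))/3 = ((2*V)/(6 + V))/3 = (2*V/(6 + V))/3 = 2*V/(3*(6 + V)))
((-5 - 1*0)/(-2) + f(6)/5)*o = ((-5 - 1*0)/(-2) + ((⅔)*6/(6 + 6))/5)*5500 = ((-5 + 0)*(-½) + ((⅔)*6/12)*(⅕))*5500 = (-5*(-½) + ((⅔)*6*(1/12))*(⅕))*5500 = (5/2 + (⅓)*(⅕))*5500 = (5/2 + 1/15)*5500 = (77/30)*5500 = 42350/3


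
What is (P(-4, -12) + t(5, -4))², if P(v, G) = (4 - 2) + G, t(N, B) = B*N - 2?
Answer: 1024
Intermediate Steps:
t(N, B) = -2 + B*N
P(v, G) = 2 + G
(P(-4, -12) + t(5, -4))² = ((2 - 12) + (-2 - 4*5))² = (-10 + (-2 - 20))² = (-10 - 22)² = (-32)² = 1024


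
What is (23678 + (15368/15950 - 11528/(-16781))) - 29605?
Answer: -792980490321/133828475 ≈ -5925.4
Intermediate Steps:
(23678 + (15368/15950 - 11528/(-16781))) - 29605 = (23678 + (15368*(1/15950) - 11528*(-1/16781))) - 29605 = (23678 + (7684/7975 + 11528/16781)) - 29605 = (23678 + 220881004/133828475) - 29605 = 3169011512054/133828475 - 29605 = -792980490321/133828475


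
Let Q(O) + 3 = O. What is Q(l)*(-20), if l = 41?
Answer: -760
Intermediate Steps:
Q(O) = -3 + O
Q(l)*(-20) = (-3 + 41)*(-20) = 38*(-20) = -760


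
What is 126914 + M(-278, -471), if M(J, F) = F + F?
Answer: 125972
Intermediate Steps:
M(J, F) = 2*F
126914 + M(-278, -471) = 126914 + 2*(-471) = 126914 - 942 = 125972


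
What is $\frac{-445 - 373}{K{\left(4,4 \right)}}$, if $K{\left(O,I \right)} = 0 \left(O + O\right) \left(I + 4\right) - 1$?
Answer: $818$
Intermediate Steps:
$K{\left(O,I \right)} = -1$ ($K{\left(O,I \right)} = 0 \cdot 2 O \left(4 + I\right) - 1 = 0 - 1 = -1$)
$\frac{-445 - 373}{K{\left(4,4 \right)}} = \frac{-445 - 373}{-1} = \left(-818\right) \left(-1\right) = 818$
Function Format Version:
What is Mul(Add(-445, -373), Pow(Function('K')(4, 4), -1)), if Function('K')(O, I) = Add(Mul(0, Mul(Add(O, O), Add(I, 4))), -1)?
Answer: 818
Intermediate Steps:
Function('K')(O, I) = -1 (Function('K')(O, I) = Add(Mul(0, Mul(Mul(2, O), Add(4, I))), -1) = Add(Mul(0, Mul(2, O, Add(4, I))), -1) = Add(0, -1) = -1)
Mul(Add(-445, -373), Pow(Function('K')(4, 4), -1)) = Mul(Add(-445, -373), Pow(-1, -1)) = Mul(-818, -1) = 818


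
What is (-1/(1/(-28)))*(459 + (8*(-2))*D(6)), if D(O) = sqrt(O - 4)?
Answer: 12852 - 448*sqrt(2) ≈ 12218.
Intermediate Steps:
D(O) = sqrt(-4 + O)
(-1/(1/(-28)))*(459 + (8*(-2))*D(6)) = (-1/(1/(-28)))*(459 + (8*(-2))*sqrt(-4 + 6)) = (-1/(-1/28))*(459 - 16*sqrt(2)) = (-1*(-28))*(459 - 16*sqrt(2)) = 28*(459 - 16*sqrt(2)) = 12852 - 448*sqrt(2)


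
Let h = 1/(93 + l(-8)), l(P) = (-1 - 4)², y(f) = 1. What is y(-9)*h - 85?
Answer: -10029/118 ≈ -84.992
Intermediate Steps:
l(P) = 25 (l(P) = (-5)² = 25)
h = 1/118 (h = 1/(93 + 25) = 1/118 ≈ 0.0084746)
y(-9)*h - 85 = 1*(1/118) - 85 = 1/118 - 85 = -10029/118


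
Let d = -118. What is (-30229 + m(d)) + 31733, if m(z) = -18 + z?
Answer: 1368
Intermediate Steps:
(-30229 + m(d)) + 31733 = (-30229 + (-18 - 118)) + 31733 = (-30229 - 136) + 31733 = -30365 + 31733 = 1368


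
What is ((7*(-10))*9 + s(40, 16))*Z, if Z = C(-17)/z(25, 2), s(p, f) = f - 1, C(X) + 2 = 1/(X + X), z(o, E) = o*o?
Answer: 8487/4250 ≈ 1.9969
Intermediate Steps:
z(o, E) = o²
C(X) = -2 + 1/(2*X) (C(X) = -2 + 1/(X + X) = -2 + 1/(2*X))
s(p, f) = -1 + f
Z = -69/21250 (Z = (-2 + (½)/(-17))/(25²) = (-2 + (½)*(-1/17))/625 = (-2 - 1/34)*(1/625) = -69/34*1/625 = -69/21250 ≈ -0.0032471)
((7*(-10))*9 + s(40, 16))*Z = ((7*(-10))*9 + (-1 + 16))*(-69/21250) = (-70*9 + 15)*(-69/21250) = (-630 + 15)*(-69/21250) = -615*(-69/21250) = 8487/4250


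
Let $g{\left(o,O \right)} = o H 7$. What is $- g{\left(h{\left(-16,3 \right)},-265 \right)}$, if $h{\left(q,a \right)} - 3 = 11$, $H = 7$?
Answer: $-686$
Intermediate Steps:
$h{\left(q,a \right)} = 14$ ($h{\left(q,a \right)} = 3 + 11 = 14$)
$g{\left(o,O \right)} = 49 o$ ($g{\left(o,O \right)} = o 7 \cdot 7 = 7 o 7 = 49 o$)
$- g{\left(h{\left(-16,3 \right)},-265 \right)} = - 49 \cdot 14 = \left(-1\right) 686 = -686$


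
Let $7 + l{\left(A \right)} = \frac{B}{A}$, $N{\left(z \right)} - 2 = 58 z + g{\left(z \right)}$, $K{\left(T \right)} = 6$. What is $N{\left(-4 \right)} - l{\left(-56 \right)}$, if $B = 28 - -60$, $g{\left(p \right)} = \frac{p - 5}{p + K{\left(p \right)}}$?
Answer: $- \frac{3163}{14} \approx -225.93$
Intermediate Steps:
$g{\left(p \right)} = \frac{-5 + p}{6 + p}$ ($g{\left(p \right)} = \frac{p - 5}{p + 6} = \frac{-5 + p}{6 + p}$)
$B = 88$ ($B = 28 + 60 = 88$)
$N{\left(z \right)} = 2 + 58 z + \frac{-5 + z}{6 + z}$ ($N{\left(z \right)} = 2 + \left(58 z + \frac{-5 + z}{6 + z}\right) = 2 + 58 z + \frac{-5 + z}{6 + z}$)
$l{\left(A \right)} = -7 + \frac{88}{A}$
$N{\left(-4 \right)} - l{\left(-56 \right)} = \frac{7 + 58 \left(-4\right)^{2} + 351 \left(-4\right)}{6 - 4} - \left(-7 + \frac{88}{-56}\right) = \frac{7 + 58 \cdot 16 - 1404}{2} - \left(-7 + 88 \left(- \frac{1}{56}\right)\right) = \frac{7 + 928 - 1404}{2} - \left(-7 - \frac{11}{7}\right) = \frac{1}{2} \left(-469\right) - - \frac{60}{7} = - \frac{469}{2} + \frac{60}{7} = - \frac{3163}{14}$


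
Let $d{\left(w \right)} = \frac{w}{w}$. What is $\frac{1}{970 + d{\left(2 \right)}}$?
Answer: $\frac{1}{971} \approx 0.0010299$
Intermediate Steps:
$d{\left(w \right)} = 1$
$\frac{1}{970 + d{\left(2 \right)}} = \frac{1}{970 + 1} = \frac{1}{971}$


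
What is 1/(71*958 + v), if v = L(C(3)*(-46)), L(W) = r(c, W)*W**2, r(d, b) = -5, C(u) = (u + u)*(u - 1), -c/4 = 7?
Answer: -1/1455502 ≈ -6.8705e-7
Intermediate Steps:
c = -28 (c = -4*7 = -28)
C(u) = 2*u*(-1 + u) (C(u) = (2*u)*(-1 + u) = 2*u*(-1 + u))
L(W) = -5*W**2
v = -1523520 (v = -5*76176*(-1 + 3)**2 = -5*((2*3*2)*(-46))**2 = -5*(12*(-46))**2 = -5*(-552)**2 = -5*304704 = -1523520)
1/(71*958 + v) = 1/(71*958 - 1523520) = 1/(68018 - 1523520) = 1/(-1455502) = -1/1455502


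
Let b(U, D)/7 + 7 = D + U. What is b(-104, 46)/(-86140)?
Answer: 91/17228 ≈ 0.0052821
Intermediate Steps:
b(U, D) = -49 + 7*D + 7*U (b(U, D) = -49 + 7*(D + U) = -49 + (7*D + 7*U) = -49 + 7*D + 7*U)
b(-104, 46)/(-86140) = (-49 + 7*46 + 7*(-104))/(-86140) = (-49 + 322 - 728)*(-1/86140) = -455*(-1/86140) = 91/17228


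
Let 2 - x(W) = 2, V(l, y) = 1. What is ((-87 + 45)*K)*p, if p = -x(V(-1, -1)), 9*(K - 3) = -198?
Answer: 0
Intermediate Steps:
K = -19 (K = 3 + (⅑)*(-198) = 3 - 22 = -19)
x(W) = 0 (x(W) = 2 - 1*2 = 2 - 2 = 0)
p = 0 (p = -1*0 = 0)
((-87 + 45)*K)*p = ((-87 + 45)*(-19))*0 = -42*(-19)*0 = 798*0 = 0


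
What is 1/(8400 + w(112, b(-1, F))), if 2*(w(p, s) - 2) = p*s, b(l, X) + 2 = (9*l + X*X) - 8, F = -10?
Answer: 1/12938 ≈ 7.7292e-5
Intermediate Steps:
b(l, X) = -10 + X**2 + 9*l (b(l, X) = -2 + ((9*l + X*X) - 8) = -2 + ((9*l + X**2) - 8) = -2 + ((X**2 + 9*l) - 8) = -2 + (-8 + X**2 + 9*l) = -10 + X**2 + 9*l)
w(p, s) = 2 + p*s/2 (w(p, s) = 2 + (p*s)/2 = 2 + p*s/2)
1/(8400 + w(112, b(-1, F))) = 1/(8400 + (2 + (1/2)*112*(-10 + (-10)**2 + 9*(-1)))) = 1/(8400 + (2 + (1/2)*112*(-10 + 100 - 9))) = 1/(8400 + (2 + (1/2)*112*81)) = 1/(8400 + (2 + 4536)) = 1/(8400 + 4538) = 1/12938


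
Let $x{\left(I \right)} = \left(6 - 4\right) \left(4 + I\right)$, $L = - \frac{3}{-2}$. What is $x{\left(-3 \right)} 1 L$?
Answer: $3$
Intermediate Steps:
$L = \frac{3}{2}$ ($L = \left(-3\right) \left(- \frac{1}{2}\right) = \frac{3}{2} \approx 1.5$)
$x{\left(I \right)} = 8 + 2 I$ ($x{\left(I \right)} = 2 \left(4 + I\right) = 8 + 2 I$)
$x{\left(-3 \right)} 1 L = \left(8 + 2 \left(-3\right)\right) 1 \cdot \frac{3}{2} = \left(8 - 6\right) 1 \cdot \frac{3}{2} = 2 \cdot 1 \cdot \frac{3}{2} = 2 \cdot \frac{3}{2} = 3$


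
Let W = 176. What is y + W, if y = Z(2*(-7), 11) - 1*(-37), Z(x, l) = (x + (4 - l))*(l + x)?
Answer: 276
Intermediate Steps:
Z(x, l) = (l + x)*(4 + x - l) (Z(x, l) = (4 + x - l)*(l + x) = (l + x)*(4 + x - l))
y = 100 (y = ((2*(-7))² - 1*11² + 4*11 + 4*(2*(-7))) - 1*(-37) = ((-14)² - 1*121 + 44 + 4*(-14)) + 37 = (196 - 121 + 44 - 56) + 37 = 63 + 37 = 100)
y + W = 100 + 176 = 276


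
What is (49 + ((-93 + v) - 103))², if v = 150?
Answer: 9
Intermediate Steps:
(49 + ((-93 + v) - 103))² = (49 + ((-93 + 150) - 103))² = (49 + (57 - 103))² = (49 - 46)² = 3² = 9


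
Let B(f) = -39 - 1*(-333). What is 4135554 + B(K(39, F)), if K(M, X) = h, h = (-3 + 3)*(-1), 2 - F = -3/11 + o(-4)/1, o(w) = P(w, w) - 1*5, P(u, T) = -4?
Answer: 4135848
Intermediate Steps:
o(w) = -9 (o(w) = -4 - 1*5 = -4 - 5 = -9)
F = 124/11 (F = 2 - (-3/11 - 9/1) = 2 - (-3*1/11 - 9*1) = 2 - (-3/11 - 9) = 2 - 1*(-102/11) = 2 + 102/11 = 124/11 ≈ 11.273)
h = 0 (h = 0*(-1) = 0)
K(M, X) = 0
B(f) = 294 (B(f) = -39 + 333 = 294)
4135554 + B(K(39, F)) = 4135554 + 294 = 4135848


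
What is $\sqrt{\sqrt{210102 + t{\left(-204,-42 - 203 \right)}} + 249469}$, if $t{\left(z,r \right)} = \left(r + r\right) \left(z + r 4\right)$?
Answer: $\sqrt{249469 + \sqrt{790262}} \approx 500.36$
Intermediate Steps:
$t{\left(z,r \right)} = 2 r \left(z + 4 r\right)$
$\sqrt{\sqrt{210102 + t{\left(-204,-42 - 203 \right)}} + 249469} = \sqrt{\sqrt{210102 + 2 \left(-42 - 203\right) \left(-204 + 4 \left(-42 - 203\right)\right)} + 249469} = \sqrt{\sqrt{210102 + 2 \left(-245\right) \left(-204 + 4 \left(-245\right)\right)} + 249469} = \sqrt{\sqrt{210102 + 2 \left(-245\right) \left(-204 - 980\right)} + 249469} = \sqrt{\sqrt{210102 + 2 \left(-245\right) \left(-1184\right)} + 249469} = \sqrt{\sqrt{210102 + 580160} + 249469} = \sqrt{\sqrt{790262} + 249469} = \sqrt{249469 + \sqrt{790262}}$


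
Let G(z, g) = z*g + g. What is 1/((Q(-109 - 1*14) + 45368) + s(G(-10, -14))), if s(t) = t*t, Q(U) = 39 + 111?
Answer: 1/61394 ≈ 1.6288e-5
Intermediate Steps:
G(z, g) = g + g*z (G(z, g) = g*z + g = g + g*z)
Q(U) = 150
s(t) = t²
1/((Q(-109 - 1*14) + 45368) + s(G(-10, -14))) = 1/((150 + 45368) + (-14*(1 - 10))²) = 1/(45518 + (-14*(-9))²) = 1/(45518 + 126²) = 1/(45518 + 15876) = 1/61394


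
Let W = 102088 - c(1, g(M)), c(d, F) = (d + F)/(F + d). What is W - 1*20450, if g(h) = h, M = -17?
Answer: 81637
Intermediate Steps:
c(d, F) = 1 (c(d, F) = (F + d)/(F + d) = 1)
W = 102087 (W = 102088 - 1*1 = 102088 - 1 = 102087)
W - 1*20450 = 102087 - 1*20450 = 102087 - 20450 = 81637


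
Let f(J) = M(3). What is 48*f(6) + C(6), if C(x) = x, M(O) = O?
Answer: 150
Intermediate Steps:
f(J) = 3
48*f(6) + C(6) = 48*3 + 6 = 144 + 6 = 150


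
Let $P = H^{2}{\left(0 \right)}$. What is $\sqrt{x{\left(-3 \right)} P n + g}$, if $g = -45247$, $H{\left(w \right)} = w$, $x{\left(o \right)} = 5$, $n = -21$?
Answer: $i \sqrt{45247} \approx 212.71 i$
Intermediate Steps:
$P = 0$ ($P = 0^{2} = 0$)
$\sqrt{x{\left(-3 \right)} P n + g} = \sqrt{5 \cdot 0 \left(-21\right) - 45247} = \sqrt{0 \left(-21\right) - 45247} = \sqrt{0 - 45247} = \sqrt{-45247} = i \sqrt{45247}$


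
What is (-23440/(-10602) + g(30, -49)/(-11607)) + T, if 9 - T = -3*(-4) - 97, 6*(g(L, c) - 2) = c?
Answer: 438501125/4557682 ≈ 96.211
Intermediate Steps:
g(L, c) = 2 + c/6
T = 94 (T = 9 - (-3*(-4) - 97) = 9 - (12 - 97) = 9 - 1*(-85) = 9 + 85 = 94)
(-23440/(-10602) + g(30, -49)/(-11607)) + T = (-23440/(-10602) + (2 + (1/6)*(-49))/(-11607)) + 94 = (-23440*(-1/10602) + (2 - 49/6)*(-1/11607)) + 94 = (11720/5301 - 37/6*(-1/11607)) + 94 = (11720/5301 + 37/69642) + 94 = 10079017/4557682 + 94 = 438501125/4557682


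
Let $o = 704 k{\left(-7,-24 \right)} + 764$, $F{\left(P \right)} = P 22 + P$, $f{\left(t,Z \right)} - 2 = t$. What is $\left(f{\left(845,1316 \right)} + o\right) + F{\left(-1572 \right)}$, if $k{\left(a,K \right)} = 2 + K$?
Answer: $-50033$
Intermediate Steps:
$f{\left(t,Z \right)} = 2 + t$
$F{\left(P \right)} = 23 P$ ($F{\left(P \right)} = 22 P + P = 23 P$)
$o = -14724$ ($o = 704 \left(2 - 24\right) + 764 = 704 \left(-22\right) + 764 = -15488 + 764 = -14724$)
$\left(f{\left(845,1316 \right)} + o\right) + F{\left(-1572 \right)} = \left(\left(2 + 845\right) - 14724\right) + 23 \left(-1572\right) = \left(847 - 14724\right) - 36156 = -13877 - 36156 = -50033$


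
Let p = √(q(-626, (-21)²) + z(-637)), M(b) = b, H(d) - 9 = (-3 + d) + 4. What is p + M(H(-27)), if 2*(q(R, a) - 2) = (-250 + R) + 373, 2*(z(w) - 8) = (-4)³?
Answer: -17 + I*√1094/2 ≈ -17.0 + 16.538*I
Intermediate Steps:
H(d) = 10 + d (H(d) = 9 + ((-3 + d) + 4) = 9 + (1 + d) = 10 + d)
z(w) = -24 (z(w) = 8 + (½)*(-4)³ = 8 + (½)*(-64) = 8 - 32 = -24)
q(R, a) = 127/2 + R/2 (q(R, a) = 2 + ((-250 + R) + 373)/2 = 2 + (123 + R)/2 = 2 + (123/2 + R/2) = 127/2 + R/2)
p = I*√1094/2 (p = √((127/2 + (½)*(-626)) - 24) = √((127/2 - 313) - 24) = √(-499/2 - 24) = √(-547/2) = I*√1094/2 ≈ 16.538*I)
p + M(H(-27)) = I*√1094/2 + (10 - 27) = I*√1094/2 - 17 = -17 + I*√1094/2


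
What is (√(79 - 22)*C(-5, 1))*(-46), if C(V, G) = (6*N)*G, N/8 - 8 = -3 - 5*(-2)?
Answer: -33120*√57 ≈ -2.5005e+5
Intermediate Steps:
N = 120 (N = 64 + 8*(-3 - 5*(-2)) = 64 + 8*(-3 - 1*(-10)) = 64 + 8*(-3 + 10) = 64 + 8*7 = 64 + 56 = 120)
C(V, G) = 720*G (C(V, G) = (6*120)*G = 720*G)
(√(79 - 22)*C(-5, 1))*(-46) = (√(79 - 22)*(720*1))*(-46) = (√57*720)*(-46) = (720*√57)*(-46) = -33120*√57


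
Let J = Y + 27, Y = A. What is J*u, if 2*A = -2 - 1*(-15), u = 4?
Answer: 134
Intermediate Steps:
A = 13/2 (A = (-2 - 1*(-15))/2 = (-2 + 15)/2 = (½)*13 = 13/2 ≈ 6.5000)
Y = 13/2 ≈ 6.5000
J = 67/2 (J = 13/2 + 27 = 67/2 ≈ 33.500)
J*u = (67/2)*4 = 134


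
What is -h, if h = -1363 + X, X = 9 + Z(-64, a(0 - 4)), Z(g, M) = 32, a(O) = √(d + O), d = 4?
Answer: 1322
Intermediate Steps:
a(O) = √(4 + O)
X = 41 (X = 9 + 32 = 41)
h = -1322 (h = -1363 + 41 = -1322)
-h = -1*(-1322) = 1322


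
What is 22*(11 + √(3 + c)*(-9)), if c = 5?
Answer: 242 - 396*√2 ≈ -318.03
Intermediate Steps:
22*(11 + √(3 + c)*(-9)) = 22*(11 + √(3 + 5)*(-9)) = 22*(11 + √8*(-9)) = 22*(11 + (2*√2)*(-9)) = 22*(11 - 18*√2) = 242 - 396*√2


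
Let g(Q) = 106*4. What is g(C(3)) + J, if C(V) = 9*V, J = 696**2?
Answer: 484840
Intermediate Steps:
J = 484416
g(Q) = 424
g(C(3)) + J = 424 + 484416 = 484840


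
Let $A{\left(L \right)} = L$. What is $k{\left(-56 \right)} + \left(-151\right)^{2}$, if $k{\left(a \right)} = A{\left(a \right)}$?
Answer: $22745$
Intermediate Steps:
$k{\left(a \right)} = a$
$k{\left(-56 \right)} + \left(-151\right)^{2} = -56 + \left(-151\right)^{2} = -56 + 22801 = 22745$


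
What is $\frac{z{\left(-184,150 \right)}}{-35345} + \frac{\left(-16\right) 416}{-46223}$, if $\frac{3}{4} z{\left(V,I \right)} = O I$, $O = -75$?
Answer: $\frac{185720264}{326750387} \approx 0.56839$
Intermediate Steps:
$z{\left(V,I \right)} = - 100 I$ ($z{\left(V,I \right)} = \frac{4 \left(- 75 I\right)}{3} = - 100 I$)
$\frac{z{\left(-184,150 \right)}}{-35345} + \frac{\left(-16\right) 416}{-46223} = \frac{\left(-100\right) 150}{-35345} + \frac{\left(-16\right) 416}{-46223} = \left(-15000\right) \left(- \frac{1}{35345}\right) - - \frac{6656}{46223} = \frac{3000}{7069} + \frac{6656}{46223} = \frac{185720264}{326750387}$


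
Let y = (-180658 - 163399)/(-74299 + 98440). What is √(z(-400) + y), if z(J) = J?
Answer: I*√241421032437/24141 ≈ 20.353*I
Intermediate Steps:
y = -344057/24141 ≈ -14.252
√(z(-400) + y) = √(-400 - 344057/24141) = √(-10000457/24141) = I*√241421032437/24141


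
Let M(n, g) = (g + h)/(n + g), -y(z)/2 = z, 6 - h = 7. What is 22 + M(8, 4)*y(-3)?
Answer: 47/2 ≈ 23.500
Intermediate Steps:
h = -1 (h = 6 - 1*7 = 6 - 7 = -1)
y(z) = -2*z
M(n, g) = (-1 + g)/(g + n) (M(n, g) = (g - 1)/(n + g) = (-1 + g)/(g + n))
22 + M(8, 4)*y(-3) = 22 + ((-1 + 4)/(4 + 8))*(-2*(-3)) = 22 + (3/12)*6 = 22 + ((1/12)*3)*6 = 22 + (1/4)*6 = 22 + 3/2 = 47/2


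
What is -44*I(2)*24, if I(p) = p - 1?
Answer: -1056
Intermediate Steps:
I(p) = -1 + p
-44*I(2)*24 = -44*(-1 + 2)*24 = -44*1*24 = -44*24 = -1056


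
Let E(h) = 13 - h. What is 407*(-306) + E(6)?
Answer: -124535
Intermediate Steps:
407*(-306) + E(6) = 407*(-306) + (13 - 1*6) = -124542 + (13 - 6) = -124542 + 7 = -124535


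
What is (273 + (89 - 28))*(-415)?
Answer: -138610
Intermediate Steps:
(273 + (89 - 28))*(-415) = (273 + 61)*(-415) = 334*(-415) = -138610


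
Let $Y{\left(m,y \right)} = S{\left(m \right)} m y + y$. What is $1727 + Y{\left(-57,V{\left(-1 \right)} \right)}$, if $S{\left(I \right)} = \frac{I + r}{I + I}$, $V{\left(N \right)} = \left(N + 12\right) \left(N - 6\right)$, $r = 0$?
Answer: $\frac{7689}{2} \approx 3844.5$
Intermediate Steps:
$V{\left(N \right)} = \left(-6 + N\right) \left(12 + N\right)$ ($V{\left(N \right)} = \left(12 + N\right) \left(-6 + N\right) = \left(-6 + N\right) \left(12 + N\right)$)
$S{\left(I \right)} = \frac{1}{2}$ ($S{\left(I \right)} = \frac{I + 0}{I + I} = \frac{I}{2 I} = I \frac{1}{2 I} = \frac{1}{2}$)
$Y{\left(m,y \right)} = y + \frac{m y}{2}$ ($Y{\left(m,y \right)} = \frac{m}{2} y + y = \frac{m y}{2} + y = y + \frac{m y}{2}$)
$1727 + Y{\left(-57,V{\left(-1 \right)} \right)} = 1727 + \frac{\left(-72 + \left(-1\right)^{2} + 6 \left(-1\right)\right) \left(2 - 57\right)}{2} = 1727 + \frac{1}{2} \left(-72 + 1 - 6\right) \left(-55\right) = 1727 + \frac{1}{2} \left(-77\right) \left(-55\right) = 1727 + \frac{4235}{2} = \frac{7689}{2}$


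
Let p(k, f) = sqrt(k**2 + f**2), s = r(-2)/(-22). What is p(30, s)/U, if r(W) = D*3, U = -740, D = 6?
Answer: -3*sqrt(12109)/8140 ≈ -0.040556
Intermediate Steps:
r(W) = 18 (r(W) = 6*3 = 18)
s = -9/11 (s = 18/(-22) = 18*(-1/22) = -9/11 ≈ -0.81818)
p(k, f) = sqrt(f**2 + k**2)
p(30, s)/U = sqrt((-9/11)**2 + 30**2)/(-740) = sqrt(81/121 + 900)*(-1/740) = sqrt(108981/121)*(-1/740) = (3*sqrt(12109)/11)*(-1/740) = -3*sqrt(12109)/8140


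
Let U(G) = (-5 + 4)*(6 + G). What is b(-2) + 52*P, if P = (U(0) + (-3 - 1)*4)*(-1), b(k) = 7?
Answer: 1151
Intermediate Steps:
U(G) = -6 - G (U(G) = -(6 + G) = -6 - G)
P = 22 (P = ((-6 - 1*0) + (-3 - 1)*4)*(-1) = ((-6 + 0) - 4*4)*(-1) = (-6 - 16)*(-1) = -22*(-1) = 22)
b(-2) + 52*P = 7 + 52*22 = 7 + 1144 = 1151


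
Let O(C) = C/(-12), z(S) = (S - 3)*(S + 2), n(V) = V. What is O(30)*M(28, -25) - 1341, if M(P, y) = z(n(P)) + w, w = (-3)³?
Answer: -6297/2 ≈ -3148.5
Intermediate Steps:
w = -27
z(S) = (-3 + S)*(2 + S)
O(C) = -C/12 (O(C) = C*(-1/12) = -C/12)
M(P, y) = -33 + P² - P (M(P, y) = (-6 + P² - P) - 27 = -33 + P² - P)
O(30)*M(28, -25) - 1341 = (-1/12*30)*(-33 + 28² - 1*28) - 1341 = -5*(-33 + 784 - 28)/2 - 1341 = -5/2*723 - 1341 = -3615/2 - 1341 = -6297/2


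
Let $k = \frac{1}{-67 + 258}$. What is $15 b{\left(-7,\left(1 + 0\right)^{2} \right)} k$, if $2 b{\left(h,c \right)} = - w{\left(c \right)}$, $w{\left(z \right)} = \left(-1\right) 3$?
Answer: $\frac{45}{382} \approx 0.1178$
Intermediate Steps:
$w{\left(z \right)} = -3$
$b{\left(h,c \right)} = \frac{3}{2}$ ($b{\left(h,c \right)} = \frac{\left(-1\right) \left(-3\right)}{2} = \frac{1}{2} \cdot 3 = \frac{3}{2}$)
$k = \frac{1}{191} \approx 0.0052356$
$15 b{\left(-7,\left(1 + 0\right)^{2} \right)} k = 15 \cdot \frac{3}{2} \cdot \frac{1}{191} = \frac{45}{2} \cdot \frac{1}{191} = \frac{45}{382}$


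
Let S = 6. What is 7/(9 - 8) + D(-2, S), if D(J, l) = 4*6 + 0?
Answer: 31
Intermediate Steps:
D(J, l) = 24 (D(J, l) = 24 + 0 = 24)
7/(9 - 8) + D(-2, S) = 7/(9 - 8) + 24 = 7/1 + 24 = 7*1 + 24 = 7 + 24 = 31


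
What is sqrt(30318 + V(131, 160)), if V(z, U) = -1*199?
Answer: sqrt(30119) ≈ 173.55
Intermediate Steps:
V(z, U) = -199
sqrt(30318 + V(131, 160)) = sqrt(30318 - 199) = sqrt(30119)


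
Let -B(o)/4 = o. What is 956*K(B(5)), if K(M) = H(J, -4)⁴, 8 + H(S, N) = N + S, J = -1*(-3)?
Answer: 6272316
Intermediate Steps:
J = 3
B(o) = -4*o
H(S, N) = -8 + N + S (H(S, N) = -8 + (N + S) = -8 + N + S)
K(M) = 6561 (K(M) = (-8 - 4 + 3)⁴ = (-9)⁴ = 6561)
956*K(B(5)) = 956*6561 = 6272316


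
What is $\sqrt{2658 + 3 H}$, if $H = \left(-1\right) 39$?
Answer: $11 \sqrt{21} \approx 50.408$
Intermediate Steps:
$H = -39$
$\sqrt{2658 + 3 H} = \sqrt{2658 + 3 \left(-39\right)} = \sqrt{2658 - 117} = \sqrt{2541} = 11 \sqrt{21}$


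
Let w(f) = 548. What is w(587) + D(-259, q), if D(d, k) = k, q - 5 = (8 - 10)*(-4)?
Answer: 561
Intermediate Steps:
q = 13 (q = 5 + (8 - 10)*(-4) = 5 - 2*(-4) = 5 + 8 = 13)
w(587) + D(-259, q) = 548 + 13 = 561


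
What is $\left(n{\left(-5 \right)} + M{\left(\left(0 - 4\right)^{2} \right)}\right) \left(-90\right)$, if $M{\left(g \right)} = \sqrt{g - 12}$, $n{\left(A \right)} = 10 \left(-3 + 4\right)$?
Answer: $-1080$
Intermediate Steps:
$n{\left(A \right)} = 10$ ($n{\left(A \right)} = 10 \cdot 1 = 10$)
$M{\left(g \right)} = \sqrt{-12 + g}$
$\left(n{\left(-5 \right)} + M{\left(\left(0 - 4\right)^{2} \right)}\right) \left(-90\right) = \left(10 + \sqrt{-12 + \left(0 - 4\right)^{2}}\right) \left(-90\right) = \left(10 + \sqrt{-12 + \left(-4\right)^{2}}\right) \left(-90\right) = \left(10 + \sqrt{-12 + 16}\right) \left(-90\right) = \left(10 + \sqrt{4}\right) \left(-90\right) = \left(10 + 2\right) \left(-90\right) = 12 \left(-90\right) = -1080$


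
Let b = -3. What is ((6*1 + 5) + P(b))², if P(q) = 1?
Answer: 144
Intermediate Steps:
((6*1 + 5) + P(b))² = ((6*1 + 5) + 1)² = ((6 + 5) + 1)² = (11 + 1)² = 12² = 144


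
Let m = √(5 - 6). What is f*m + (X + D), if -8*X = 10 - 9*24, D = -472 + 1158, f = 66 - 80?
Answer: 2847/4 - 14*I ≈ 711.75 - 14.0*I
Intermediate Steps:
f = -14
m = I (m = √(-1) = I ≈ 1.0*I)
D = 686
X = 103/4 (X = -(10 - 9*24)/8 = -(10 - 216)/8 = -⅛*(-206) = 103/4 ≈ 25.750)
f*m + (X + D) = -14*I + (103/4 + 686) = -14*I + 2847/4 = 2847/4 - 14*I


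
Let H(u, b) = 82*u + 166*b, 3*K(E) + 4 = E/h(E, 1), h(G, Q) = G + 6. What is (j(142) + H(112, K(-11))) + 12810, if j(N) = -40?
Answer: 109272/5 ≈ 21854.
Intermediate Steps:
h(G, Q) = 6 + G
K(E) = -4/3 + E/(3*(6 + E)) (K(E) = -4/3 + (E/(6 + E))/3 = -4/3 + E/(3*(6 + E)))
(j(142) + H(112, K(-11))) + 12810 = (-40 + (82*112 + 166*((-8 - 1*(-11))/(6 - 11)))) + 12810 = (-40 + (9184 + 166*((-8 + 11)/(-5)))) + 12810 = (-40 + (9184 + 166*(-1/5*3))) + 12810 = (-40 + (9184 + 166*(-3/5))) + 12810 = (-40 + (9184 - 498/5)) + 12810 = (-40 + 45422/5) + 12810 = 45222/5 + 12810 = 109272/5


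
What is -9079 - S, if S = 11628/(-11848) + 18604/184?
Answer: -312668612/34063 ≈ -9179.1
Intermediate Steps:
S = 3410635/34063 (S = 11628*(-1/11848) + 18604*(1/184) = -2907/2962 + 4651/46 = 3410635/34063 ≈ 100.13)
-9079 - S = -9079 - 1*3410635/34063 = -9079 - 3410635/34063 = -312668612/34063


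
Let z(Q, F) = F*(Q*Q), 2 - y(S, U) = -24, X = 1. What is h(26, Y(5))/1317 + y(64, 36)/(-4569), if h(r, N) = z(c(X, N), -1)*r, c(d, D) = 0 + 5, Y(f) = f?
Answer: -333788/668597 ≈ -0.49924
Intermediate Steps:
y(S, U) = 26 (y(S, U) = 2 - 1*(-24) = 2 + 24 = 26)
c(d, D) = 5
z(Q, F) = F*Q²
h(r, N) = -25*r (h(r, N) = (-1*5²)*r = (-1*25)*r = -25*r)
h(26, Y(5))/1317 + y(64, 36)/(-4569) = -25*26/1317 + 26/(-4569) = -650*1/1317 + 26*(-1/4569) = -650/1317 - 26/4569 = -333788/668597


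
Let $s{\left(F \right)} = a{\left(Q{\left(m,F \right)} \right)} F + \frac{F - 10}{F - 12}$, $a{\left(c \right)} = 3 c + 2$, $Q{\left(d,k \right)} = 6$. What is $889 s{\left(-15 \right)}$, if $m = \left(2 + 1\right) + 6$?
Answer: $- \frac{7178675}{27} \approx -2.6588 \cdot 10^{5}$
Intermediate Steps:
$m = 9$ ($m = 3 + 6 = 9$)
$a{\left(c \right)} = 2 + 3 c$
$s{\left(F \right)} = 20 F + \frac{-10 + F}{-12 + F}$ ($s{\left(F \right)} = \left(2 + 3 \cdot 6\right) F + \frac{F - 10}{F - 12} = \left(2 + 18\right) F + \frac{-10 + F}{-12 + F} = 20 F + \frac{-10 + F}{-12 + F}$)
$889 s{\left(-15 \right)} = 889 \frac{-10 - -3585 + 20 \left(-15\right)^{2}}{-12 - 15} = 889 \frac{-10 + 3585 + 20 \cdot 225}{-27} = 889 \left(- \frac{-10 + 3585 + 4500}{27}\right) = 889 \left(\left(- \frac{1}{27}\right) 8075\right) = 889 \left(- \frac{8075}{27}\right) = - \frac{7178675}{27}$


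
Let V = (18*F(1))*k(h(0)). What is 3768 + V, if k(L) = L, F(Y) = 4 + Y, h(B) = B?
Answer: 3768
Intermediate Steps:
V = 0 (V = (18*(4 + 1))*0 = (18*5)*0 = 90*0 = 0)
3768 + V = 3768 + 0 = 3768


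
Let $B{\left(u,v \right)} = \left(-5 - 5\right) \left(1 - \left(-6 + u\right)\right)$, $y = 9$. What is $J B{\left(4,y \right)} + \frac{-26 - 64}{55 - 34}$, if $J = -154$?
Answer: $\frac{32310}{7} \approx 4615.7$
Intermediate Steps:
$B{\left(u,v \right)} = -70 + 10 u$ ($B{\left(u,v \right)} = - 10 \left(7 - u\right) = -70 + 10 u$)
$J B{\left(4,y \right)} + \frac{-26 - 64}{55 - 34} = - 154 \left(-70 + 10 \cdot 4\right) + \frac{-26 - 64}{55 - 34} = - 154 \left(-70 + 40\right) - \frac{90}{21} = \left(-154\right) \left(-30\right) - \frac{30}{7} = 4620 - \frac{30}{7} = \frac{32310}{7}$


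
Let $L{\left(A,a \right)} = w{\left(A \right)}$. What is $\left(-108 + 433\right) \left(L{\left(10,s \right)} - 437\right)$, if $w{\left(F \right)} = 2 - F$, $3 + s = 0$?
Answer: $-144625$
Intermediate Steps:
$s = -3$ ($s = -3 + 0 = -3$)
$L{\left(A,a \right)} = 2 - A$
$\left(-108 + 433\right) \left(L{\left(10,s \right)} - 437\right) = \left(-108 + 433\right) \left(\left(2 - 10\right) - 437\right) = 325 \left(\left(2 - 10\right) - 437\right) = 325 \left(-8 - 437\right) = 325 \left(-445\right) = -144625$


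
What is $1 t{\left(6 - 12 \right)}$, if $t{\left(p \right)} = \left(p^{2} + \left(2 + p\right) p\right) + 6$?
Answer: $66$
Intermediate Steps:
$t{\left(p \right)} = 6 + p^{2} + p \left(2 + p\right)$ ($t{\left(p \right)} = \left(p^{2} + p \left(2 + p\right)\right) + 6 = 6 + p^{2} + p \left(2 + p\right)$)
$1 t{\left(6 - 12 \right)} = 1 \left(6 + 2 \left(6 - 12\right) + 2 \left(6 - 12\right)^{2}\right) = 1 \left(6 + 2 \left(-6\right) + 2 \left(-6\right)^{2}\right) = 1 \left(6 - 12 + 2 \cdot 36\right) = 1 \left(6 - 12 + 72\right) = 1 \cdot 66 = 66$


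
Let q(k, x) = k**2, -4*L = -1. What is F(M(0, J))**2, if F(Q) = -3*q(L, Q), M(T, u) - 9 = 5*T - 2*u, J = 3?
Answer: 9/256 ≈ 0.035156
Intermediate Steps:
L = 1/4 (L = -1/4*(-1) = 1/4 ≈ 0.25000)
M(T, u) = 9 - 2*u + 5*T (M(T, u) = 9 + (5*T - 2*u) = 9 + (-2*u + 5*T) = 9 - 2*u + 5*T)
F(Q) = -3/16 (F(Q) = -3*(1/4)**2 = -3*1/16 = -3/16)
F(M(0, J))**2 = (-3/16)**2 = 9/256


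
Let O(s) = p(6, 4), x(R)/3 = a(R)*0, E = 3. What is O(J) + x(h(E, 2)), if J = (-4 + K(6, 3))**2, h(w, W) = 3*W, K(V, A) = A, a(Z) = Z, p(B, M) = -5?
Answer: -5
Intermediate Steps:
x(R) = 0 (x(R) = 3*(R*0) = 3*0 = 0)
J = 1 (J = (-4 + 3)**2 = (-1)**2 = 1)
O(s) = -5
O(J) + x(h(E, 2)) = -5 + 0 = -5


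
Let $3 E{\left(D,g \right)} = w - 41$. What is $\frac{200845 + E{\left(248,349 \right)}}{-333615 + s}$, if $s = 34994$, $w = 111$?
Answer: $- \frac{602605}{895863} \approx -0.67265$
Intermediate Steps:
$E{\left(D,g \right)} = \frac{70}{3}$ ($E{\left(D,g \right)} = \frac{111 - 41}{3} = \frac{1}{3} \cdot 70 = \frac{70}{3}$)
$\frac{200845 + E{\left(248,349 \right)}}{-333615 + s} = \frac{200845 + \frac{70}{3}}{-333615 + 34994} = \frac{602605}{3 \left(-298621\right)} = \frac{602605}{3} \left(- \frac{1}{298621}\right) = - \frac{602605}{895863}$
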